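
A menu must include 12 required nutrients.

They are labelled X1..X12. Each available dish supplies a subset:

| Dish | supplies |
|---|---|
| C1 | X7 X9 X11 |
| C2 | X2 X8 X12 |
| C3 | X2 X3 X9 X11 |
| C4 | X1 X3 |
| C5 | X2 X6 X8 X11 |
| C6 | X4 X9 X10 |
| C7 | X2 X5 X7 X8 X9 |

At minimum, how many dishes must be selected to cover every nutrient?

5

Take {C2, C4, C5, C6, C7}. Their union is {X1, X2, X3, X4, X5, X6, X7, X8, X9, X10, X11, X12}, which is all 12 nutrients.
Only C7 contains X5, so C7 is forced; the remaining 7 nutrients need at least 4 more dishes (each remaining dish adds at most 2) — so at least 5 dishes are needed, and 5 is optimal.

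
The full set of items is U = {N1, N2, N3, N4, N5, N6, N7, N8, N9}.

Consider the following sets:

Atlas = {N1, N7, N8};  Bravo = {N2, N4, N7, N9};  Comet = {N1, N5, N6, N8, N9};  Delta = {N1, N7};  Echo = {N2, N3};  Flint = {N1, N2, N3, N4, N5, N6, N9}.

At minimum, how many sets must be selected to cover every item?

Atlas and Flint cover everything between them: the union {N1, N2, N3, N4, N5, N6, N7, N8, N9} is all of U.
No single set has all 9 items (the largest, Flint, has 7), so 2 is optimal.

2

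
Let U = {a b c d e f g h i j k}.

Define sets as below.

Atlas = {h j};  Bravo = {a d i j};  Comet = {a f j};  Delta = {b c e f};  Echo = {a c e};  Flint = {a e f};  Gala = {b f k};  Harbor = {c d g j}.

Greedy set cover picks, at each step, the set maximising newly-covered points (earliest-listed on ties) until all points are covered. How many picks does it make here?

Greedy: pick Bravo (covers 4 new) → pick Delta (covers 4 new) → pick Atlas (covers 1 new) → pick Gala (covers 1 new) → pick Harbor (covers 1 new). Total picks: 5.

5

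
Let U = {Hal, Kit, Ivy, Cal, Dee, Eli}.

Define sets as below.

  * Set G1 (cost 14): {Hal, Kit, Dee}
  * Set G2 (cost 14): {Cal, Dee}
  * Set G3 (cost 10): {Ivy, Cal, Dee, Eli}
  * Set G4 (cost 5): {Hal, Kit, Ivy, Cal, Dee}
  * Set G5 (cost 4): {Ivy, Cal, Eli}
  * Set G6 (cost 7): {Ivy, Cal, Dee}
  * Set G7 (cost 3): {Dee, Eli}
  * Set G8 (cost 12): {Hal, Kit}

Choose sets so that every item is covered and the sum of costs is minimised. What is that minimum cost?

G4, G7 together cover every item (G4 ∪ G7 = {Hal, Kit, Ivy, Cal, Dee, Eli}); total cost 5 + 3 = 8.
No covering selection has total cost below 8.

8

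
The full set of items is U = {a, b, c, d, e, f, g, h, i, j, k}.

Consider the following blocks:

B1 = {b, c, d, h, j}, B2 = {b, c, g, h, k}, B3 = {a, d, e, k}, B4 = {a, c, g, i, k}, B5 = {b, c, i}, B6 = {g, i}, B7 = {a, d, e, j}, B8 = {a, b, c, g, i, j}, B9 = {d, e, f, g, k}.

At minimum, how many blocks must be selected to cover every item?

B1 and B4 and B9 together: B1 ∪ B4 ∪ B9 = {a, b, c, d, e, f, g, h, i, j, k} — every item is covered.
Only B9 contains f, so B9 is forced; the remaining 6 items need at least 2 more blocks (each remaining block adds at most 5) — so at least 3 blocks are needed, and 3 is optimal.

3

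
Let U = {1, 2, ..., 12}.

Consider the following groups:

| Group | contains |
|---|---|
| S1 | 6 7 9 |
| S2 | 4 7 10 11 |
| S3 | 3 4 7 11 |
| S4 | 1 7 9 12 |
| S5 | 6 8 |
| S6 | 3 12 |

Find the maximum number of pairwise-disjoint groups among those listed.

S2, S5, S6 are pairwise disjoint (S2={4,7,10,11}; S5={6,8}; S6={3,12}).
Every remaining group overlaps one of these, and no 4 of the listed groups are pairwise disjoint, so 3 is the maximum.

3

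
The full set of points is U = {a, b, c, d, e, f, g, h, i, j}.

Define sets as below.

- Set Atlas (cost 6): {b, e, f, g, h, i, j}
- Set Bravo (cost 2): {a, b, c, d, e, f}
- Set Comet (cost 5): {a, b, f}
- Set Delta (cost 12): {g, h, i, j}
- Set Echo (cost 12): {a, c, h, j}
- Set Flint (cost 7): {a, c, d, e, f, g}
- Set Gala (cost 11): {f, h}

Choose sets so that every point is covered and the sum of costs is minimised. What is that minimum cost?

Atlas, Bravo together cover every point (Atlas ∪ Bravo = {a, b, c, d, e, f, g, h, i, j}); total cost 6 + 2 = 8.
No covering selection has total cost below 8.

8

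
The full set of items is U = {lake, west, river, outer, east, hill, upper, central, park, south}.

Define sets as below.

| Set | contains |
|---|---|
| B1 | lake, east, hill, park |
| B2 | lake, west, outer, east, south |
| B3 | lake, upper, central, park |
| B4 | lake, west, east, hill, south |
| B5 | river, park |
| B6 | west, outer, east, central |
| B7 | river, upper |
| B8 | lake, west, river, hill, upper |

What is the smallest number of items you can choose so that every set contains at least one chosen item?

Take H = {river, east, upper}. Each listed set contains at least one of these, so H is a hitting set of size 3.
No choice of 2 items meets every set, so 3 is the minimum.

3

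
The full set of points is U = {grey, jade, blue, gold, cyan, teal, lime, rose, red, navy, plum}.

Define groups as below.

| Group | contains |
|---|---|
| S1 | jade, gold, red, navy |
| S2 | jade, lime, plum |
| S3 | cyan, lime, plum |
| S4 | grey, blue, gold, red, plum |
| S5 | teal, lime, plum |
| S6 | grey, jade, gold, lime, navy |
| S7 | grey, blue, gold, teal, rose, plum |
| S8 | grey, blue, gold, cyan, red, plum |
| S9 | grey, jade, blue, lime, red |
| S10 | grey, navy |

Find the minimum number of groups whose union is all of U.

3

Take {S6, S7, S8}. Their union is {grey, jade, blue, gold, cyan, teal, lime, rose, red, navy, plum}, which is all 11 points.
Only S7 contains rose, so S7 is forced; the remaining 5 points need at least 2 more groups (each remaining group adds at most 3) — so at least 3 groups are needed, and 3 is optimal.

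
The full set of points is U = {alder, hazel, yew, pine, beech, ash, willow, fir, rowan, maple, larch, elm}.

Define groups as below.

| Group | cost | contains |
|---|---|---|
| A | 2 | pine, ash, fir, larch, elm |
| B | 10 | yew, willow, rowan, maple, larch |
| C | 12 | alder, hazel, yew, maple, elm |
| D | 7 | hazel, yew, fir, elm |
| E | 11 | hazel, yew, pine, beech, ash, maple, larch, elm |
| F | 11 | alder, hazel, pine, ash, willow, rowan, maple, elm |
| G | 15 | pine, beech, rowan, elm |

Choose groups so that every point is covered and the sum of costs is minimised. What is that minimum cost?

A, E, F together cover every point (A ∪ E ∪ F = {alder, hazel, yew, pine, beech, ash, willow, fir, rowan, maple, larch, elm}); total cost 2 + 11 + 11 = 24.
No covering selection has total cost below 24.

24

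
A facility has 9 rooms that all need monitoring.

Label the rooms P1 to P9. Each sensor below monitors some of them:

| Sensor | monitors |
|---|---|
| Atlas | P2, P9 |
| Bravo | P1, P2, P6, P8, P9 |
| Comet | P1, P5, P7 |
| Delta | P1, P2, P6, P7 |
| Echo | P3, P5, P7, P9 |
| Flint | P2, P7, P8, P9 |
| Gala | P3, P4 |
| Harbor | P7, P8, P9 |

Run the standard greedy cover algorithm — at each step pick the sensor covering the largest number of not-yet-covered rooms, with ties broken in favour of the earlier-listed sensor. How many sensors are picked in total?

3

Greedy: pick Bravo (covers 5 new) → pick Echo (covers 3 new) → pick Gala (covers 1 new). Total picks: 3.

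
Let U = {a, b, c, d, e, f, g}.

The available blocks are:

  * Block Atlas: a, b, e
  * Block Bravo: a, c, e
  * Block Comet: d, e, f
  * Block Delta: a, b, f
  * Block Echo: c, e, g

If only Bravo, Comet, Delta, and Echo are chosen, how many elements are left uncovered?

Union of Bravo, Comet, Delta, Echo = {a, b, c, d, e, f, g} — that's every element, so 0 are uncovered.

0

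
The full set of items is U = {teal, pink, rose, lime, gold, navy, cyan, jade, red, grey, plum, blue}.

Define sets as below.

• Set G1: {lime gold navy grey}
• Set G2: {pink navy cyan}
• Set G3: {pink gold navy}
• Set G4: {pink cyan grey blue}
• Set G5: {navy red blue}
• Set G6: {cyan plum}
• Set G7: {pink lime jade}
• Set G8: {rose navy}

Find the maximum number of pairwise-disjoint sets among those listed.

G6, G7, G8 are pairwise disjoint (G6={cyan,plum}; G7={pink,lime,jade}; G8={rose,navy}).
Every remaining set overlaps one of these, and no 4 of the listed sets are pairwise disjoint, so 3 is the maximum.

3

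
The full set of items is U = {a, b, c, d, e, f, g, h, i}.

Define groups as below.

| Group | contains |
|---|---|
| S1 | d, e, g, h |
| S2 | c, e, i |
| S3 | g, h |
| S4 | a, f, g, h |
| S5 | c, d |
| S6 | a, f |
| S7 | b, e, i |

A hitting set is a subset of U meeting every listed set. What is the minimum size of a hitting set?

4

Take T = {b, c, f, h}. Each listed group contains at least one of these, so T is a hitting set of size 4.
The groups S3, S5, S6, S7 are pairwise disjoint, so any hitting set needs a separate item for each — at least 4. Hence 4 is optimal.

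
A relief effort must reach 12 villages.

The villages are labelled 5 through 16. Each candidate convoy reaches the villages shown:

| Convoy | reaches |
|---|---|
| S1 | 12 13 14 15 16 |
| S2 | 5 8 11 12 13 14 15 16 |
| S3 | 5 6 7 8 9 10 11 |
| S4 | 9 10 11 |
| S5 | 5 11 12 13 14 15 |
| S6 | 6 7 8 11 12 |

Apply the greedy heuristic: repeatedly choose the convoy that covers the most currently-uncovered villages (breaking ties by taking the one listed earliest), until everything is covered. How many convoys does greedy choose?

Greedy: pick S2 (covers 8 new) → pick S3 (covers 4 new). Total picks: 2.

2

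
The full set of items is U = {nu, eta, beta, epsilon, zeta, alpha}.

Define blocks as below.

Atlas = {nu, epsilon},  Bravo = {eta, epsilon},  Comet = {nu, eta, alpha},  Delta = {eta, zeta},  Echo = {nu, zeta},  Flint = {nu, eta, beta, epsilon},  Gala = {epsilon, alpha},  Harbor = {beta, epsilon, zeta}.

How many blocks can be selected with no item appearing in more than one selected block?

2

Bravo, Echo are pairwise disjoint (Bravo={eta,epsilon}; Echo={nu,zeta}).
Every remaining block overlaps one of these, and no 3 of the listed blocks are pairwise disjoint, so 2 is the maximum.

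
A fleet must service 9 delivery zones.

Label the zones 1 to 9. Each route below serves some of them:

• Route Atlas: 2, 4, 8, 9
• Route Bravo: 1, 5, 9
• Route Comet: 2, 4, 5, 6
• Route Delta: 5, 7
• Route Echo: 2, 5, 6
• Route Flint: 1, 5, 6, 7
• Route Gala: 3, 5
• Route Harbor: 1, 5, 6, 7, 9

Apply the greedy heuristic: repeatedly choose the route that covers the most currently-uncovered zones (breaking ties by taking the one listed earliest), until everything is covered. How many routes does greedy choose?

Greedy: pick Harbor (covers 5 new) → pick Atlas (covers 3 new) → pick Gala (covers 1 new). Total picks: 3.

3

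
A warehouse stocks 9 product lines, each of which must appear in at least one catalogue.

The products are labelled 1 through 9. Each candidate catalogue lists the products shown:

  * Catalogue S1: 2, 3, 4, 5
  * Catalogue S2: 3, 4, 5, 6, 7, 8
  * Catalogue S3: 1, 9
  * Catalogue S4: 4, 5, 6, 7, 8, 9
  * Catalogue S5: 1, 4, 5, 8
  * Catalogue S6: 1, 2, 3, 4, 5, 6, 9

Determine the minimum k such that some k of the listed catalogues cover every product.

Take {S2, S6}. Their union is {1, 2, 3, 4, 5, 6, 7, 8, 9}, which is all 9 products.
No single catalogue has all 9 products (the largest, S6, has 7), so 2 is optimal.

2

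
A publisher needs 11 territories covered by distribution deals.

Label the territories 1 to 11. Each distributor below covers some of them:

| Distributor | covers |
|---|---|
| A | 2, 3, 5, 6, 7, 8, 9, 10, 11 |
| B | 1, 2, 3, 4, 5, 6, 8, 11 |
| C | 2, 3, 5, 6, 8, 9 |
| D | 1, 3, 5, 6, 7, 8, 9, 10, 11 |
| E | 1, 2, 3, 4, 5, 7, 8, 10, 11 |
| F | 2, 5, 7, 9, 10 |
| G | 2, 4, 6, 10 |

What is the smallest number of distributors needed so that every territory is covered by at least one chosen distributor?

2

Take {A, B}. Their union is {1, 2, 3, 4, 5, 6, 7, 8, 9, 10, 11}, which is all 11 territories.
No single distributor has all 11 territories (the largest, A, has 9), so 2 is optimal.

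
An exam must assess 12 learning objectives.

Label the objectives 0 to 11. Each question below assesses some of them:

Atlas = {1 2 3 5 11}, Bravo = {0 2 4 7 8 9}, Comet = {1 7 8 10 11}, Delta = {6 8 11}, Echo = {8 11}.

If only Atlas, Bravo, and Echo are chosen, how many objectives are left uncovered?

2

Union of Atlas, Bravo, Echo = {0, 1, 2, 3, 4, 5, 7, 8, 9, 11}.
Not covered: 6, 10 — 2 objectives.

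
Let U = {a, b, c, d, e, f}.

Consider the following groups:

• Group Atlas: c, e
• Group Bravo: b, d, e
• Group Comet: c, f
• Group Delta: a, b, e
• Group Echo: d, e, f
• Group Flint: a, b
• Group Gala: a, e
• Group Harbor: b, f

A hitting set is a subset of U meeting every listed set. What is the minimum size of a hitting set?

Take H = {b, c, e}. Each listed group contains at least one of these, so H is a hitting set of size 3.
No choice of 2 items meets every group, so 3 is the minimum.

3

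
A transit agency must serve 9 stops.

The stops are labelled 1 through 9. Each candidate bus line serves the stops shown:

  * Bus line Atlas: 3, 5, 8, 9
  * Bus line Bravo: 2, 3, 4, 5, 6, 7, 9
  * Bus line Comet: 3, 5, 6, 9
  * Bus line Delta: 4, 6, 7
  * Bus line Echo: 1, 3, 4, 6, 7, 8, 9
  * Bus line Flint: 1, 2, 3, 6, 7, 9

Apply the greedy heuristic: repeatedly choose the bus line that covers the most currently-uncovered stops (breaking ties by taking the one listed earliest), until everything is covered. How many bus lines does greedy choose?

Greedy: pick Bravo (covers 7 new) → pick Echo (covers 2 new). Total picks: 2.

2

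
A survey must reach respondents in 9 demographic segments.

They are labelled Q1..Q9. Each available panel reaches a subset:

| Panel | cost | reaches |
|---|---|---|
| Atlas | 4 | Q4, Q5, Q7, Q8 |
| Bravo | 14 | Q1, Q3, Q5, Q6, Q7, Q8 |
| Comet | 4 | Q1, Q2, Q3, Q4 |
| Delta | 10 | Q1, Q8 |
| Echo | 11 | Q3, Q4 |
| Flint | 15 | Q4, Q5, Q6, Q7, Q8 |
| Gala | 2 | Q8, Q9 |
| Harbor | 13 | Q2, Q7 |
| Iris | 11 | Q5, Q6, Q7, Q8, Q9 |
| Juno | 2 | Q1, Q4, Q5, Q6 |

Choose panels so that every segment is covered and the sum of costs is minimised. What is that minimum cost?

12

Atlas, Comet, Gala, Juno together cover every segment (Atlas ∪ Comet ∪ Gala ∪ Juno = {Q1, Q2, Q3, Q4, Q5, Q6, Q7, Q8, Q9}); total cost 4 + 4 + 2 + 2 = 12.
No covering selection has total cost below 12.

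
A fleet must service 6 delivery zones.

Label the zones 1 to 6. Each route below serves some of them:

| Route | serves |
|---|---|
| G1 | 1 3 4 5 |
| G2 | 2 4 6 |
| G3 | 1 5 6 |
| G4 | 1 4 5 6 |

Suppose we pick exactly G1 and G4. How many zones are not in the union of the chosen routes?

Union of G1, G4 = {1, 3, 4, 5, 6}.
Not covered: 2 — 1 zone.

1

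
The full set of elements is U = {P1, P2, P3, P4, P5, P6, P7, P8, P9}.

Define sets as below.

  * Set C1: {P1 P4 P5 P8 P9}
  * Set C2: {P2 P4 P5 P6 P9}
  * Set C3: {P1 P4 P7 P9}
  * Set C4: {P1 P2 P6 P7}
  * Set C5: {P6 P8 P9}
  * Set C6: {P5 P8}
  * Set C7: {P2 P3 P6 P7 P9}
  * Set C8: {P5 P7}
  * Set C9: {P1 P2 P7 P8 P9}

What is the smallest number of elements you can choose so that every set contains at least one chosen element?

H = {P1, P5, P9} meets every set (each contains at least one member of H), and |H| = 3.
No choice of 2 elements meets every set, so 3 is the minimum.

3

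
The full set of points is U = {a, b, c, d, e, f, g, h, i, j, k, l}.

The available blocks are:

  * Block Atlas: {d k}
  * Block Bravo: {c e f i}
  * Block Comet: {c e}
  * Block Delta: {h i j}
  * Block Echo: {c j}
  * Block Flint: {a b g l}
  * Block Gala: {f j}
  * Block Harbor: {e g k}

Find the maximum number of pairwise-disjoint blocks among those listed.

Atlas, Comet, Delta, Flint are pairwise disjoint (Atlas={d,k}; Comet={c,e}; Delta={h,i,j}; Flint={a,b,g,l}).
Every remaining block overlaps one of these, and no 5 of the listed blocks are pairwise disjoint, so 4 is the maximum.

4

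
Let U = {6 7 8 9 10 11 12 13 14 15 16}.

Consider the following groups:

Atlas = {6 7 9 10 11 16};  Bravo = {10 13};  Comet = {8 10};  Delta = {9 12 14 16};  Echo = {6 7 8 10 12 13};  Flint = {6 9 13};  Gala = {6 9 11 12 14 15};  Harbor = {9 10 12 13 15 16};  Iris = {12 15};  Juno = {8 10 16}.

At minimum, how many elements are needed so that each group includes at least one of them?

H = {6, 10, 12} meets every group (each contains at least one member of H), and |H| = 3.
The groups Comet, Flint, Iris are pairwise disjoint, so any hitting set needs a separate element for each — at least 3. Hence 3 is optimal.

3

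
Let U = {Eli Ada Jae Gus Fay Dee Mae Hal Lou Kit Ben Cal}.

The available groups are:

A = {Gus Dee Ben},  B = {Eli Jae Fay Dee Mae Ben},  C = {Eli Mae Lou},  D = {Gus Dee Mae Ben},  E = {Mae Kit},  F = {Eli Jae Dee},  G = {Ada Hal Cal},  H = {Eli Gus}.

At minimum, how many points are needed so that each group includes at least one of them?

4

T = {Eli, Ada, Kit, Ben} meets every group (each contains at least one member of T), and |T| = 4.
No choice of 3 points meets every group, so 4 is the minimum.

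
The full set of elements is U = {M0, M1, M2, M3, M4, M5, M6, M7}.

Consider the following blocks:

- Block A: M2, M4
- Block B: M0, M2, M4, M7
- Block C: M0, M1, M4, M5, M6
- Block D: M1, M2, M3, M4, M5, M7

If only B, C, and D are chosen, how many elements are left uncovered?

0

Union of B, C, D = {M0, M1, M2, M3, M4, M5, M6, M7} — that's every element, so 0 are uncovered.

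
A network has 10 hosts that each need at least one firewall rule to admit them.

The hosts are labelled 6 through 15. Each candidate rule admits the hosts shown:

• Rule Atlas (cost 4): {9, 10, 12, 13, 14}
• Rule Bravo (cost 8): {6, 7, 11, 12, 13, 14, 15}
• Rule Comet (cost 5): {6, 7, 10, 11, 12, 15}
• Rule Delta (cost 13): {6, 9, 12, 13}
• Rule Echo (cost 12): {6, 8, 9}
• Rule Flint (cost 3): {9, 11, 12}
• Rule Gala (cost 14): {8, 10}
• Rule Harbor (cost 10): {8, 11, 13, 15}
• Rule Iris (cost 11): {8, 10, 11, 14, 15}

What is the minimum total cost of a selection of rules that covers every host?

19

Atlas, Comet, Harbor together cover every host (Atlas ∪ Comet ∪ Harbor = {6, 7, 8, 9, 10, 11, 12, 13, 14, 15}); total cost 4 + 5 + 10 = 19.
No covering selection has total cost below 19.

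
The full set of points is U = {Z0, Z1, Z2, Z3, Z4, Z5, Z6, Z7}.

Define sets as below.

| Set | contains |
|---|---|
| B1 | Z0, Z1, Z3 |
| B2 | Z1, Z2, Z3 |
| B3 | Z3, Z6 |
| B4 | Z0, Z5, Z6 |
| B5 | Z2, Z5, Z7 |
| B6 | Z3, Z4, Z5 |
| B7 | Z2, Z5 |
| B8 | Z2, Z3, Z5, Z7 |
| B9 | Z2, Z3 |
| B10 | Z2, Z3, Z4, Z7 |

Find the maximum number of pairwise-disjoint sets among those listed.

2

B1, B7 are pairwise disjoint (B1={Z0,Z1,Z3}; B7={Z2,Z5}).
Every remaining set overlaps one of these, and no 3 of the listed sets are pairwise disjoint, so 2 is the maximum.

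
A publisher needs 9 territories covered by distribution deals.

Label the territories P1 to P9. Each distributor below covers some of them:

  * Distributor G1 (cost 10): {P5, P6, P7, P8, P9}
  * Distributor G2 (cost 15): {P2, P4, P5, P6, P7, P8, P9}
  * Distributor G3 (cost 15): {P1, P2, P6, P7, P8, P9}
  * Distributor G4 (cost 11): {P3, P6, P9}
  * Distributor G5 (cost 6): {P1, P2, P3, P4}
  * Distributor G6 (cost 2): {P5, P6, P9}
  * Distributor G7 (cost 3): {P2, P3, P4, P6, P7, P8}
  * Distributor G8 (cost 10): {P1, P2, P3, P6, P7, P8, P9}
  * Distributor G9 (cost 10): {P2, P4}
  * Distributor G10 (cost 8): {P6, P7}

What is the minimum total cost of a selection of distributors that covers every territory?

11

G5, G6, G7 together cover every territory (G5 ∪ G6 ∪ G7 = {P1, P2, P3, P4, P5, P6, P7, P8, P9}); total cost 6 + 2 + 3 = 11.
No covering selection has total cost below 11.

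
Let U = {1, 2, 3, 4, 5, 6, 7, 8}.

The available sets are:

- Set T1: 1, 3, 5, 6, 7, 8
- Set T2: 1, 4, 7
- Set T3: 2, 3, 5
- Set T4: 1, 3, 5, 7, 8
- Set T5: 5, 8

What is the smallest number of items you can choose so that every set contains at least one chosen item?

2

The 2 items {5, 7} hit every set.
The sets T2, T3 are pairwise disjoint, so any hitting set needs a separate item for each — at least 2. Hence 2 is optimal.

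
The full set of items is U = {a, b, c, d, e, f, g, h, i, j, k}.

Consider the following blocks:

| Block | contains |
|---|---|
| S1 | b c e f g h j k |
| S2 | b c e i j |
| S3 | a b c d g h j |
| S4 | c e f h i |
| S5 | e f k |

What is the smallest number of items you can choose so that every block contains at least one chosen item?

2

T = {e, j} meets every block (each contains at least one member of T), and |T| = 2.
The blocks S3, S5 are pairwise disjoint, so any hitting set needs a separate item for each — at least 2. Hence 2 is optimal.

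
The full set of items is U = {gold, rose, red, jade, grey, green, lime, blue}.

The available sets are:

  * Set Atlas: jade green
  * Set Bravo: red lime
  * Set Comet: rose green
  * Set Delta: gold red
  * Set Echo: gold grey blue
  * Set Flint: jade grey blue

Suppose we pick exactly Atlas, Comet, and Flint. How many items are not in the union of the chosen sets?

Union of Atlas, Comet, Flint = {rose, jade, grey, green, blue}.
Not covered: gold, red, lime — 3 items.

3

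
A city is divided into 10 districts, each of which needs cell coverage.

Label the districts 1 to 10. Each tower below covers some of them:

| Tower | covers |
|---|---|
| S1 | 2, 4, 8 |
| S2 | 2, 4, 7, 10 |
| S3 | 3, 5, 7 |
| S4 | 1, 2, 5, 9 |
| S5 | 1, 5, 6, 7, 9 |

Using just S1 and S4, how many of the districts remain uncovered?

4

Union of S1, S4 = {1, 2, 4, 5, 8, 9}.
Not covered: 3, 6, 7, 10 — 4 districts.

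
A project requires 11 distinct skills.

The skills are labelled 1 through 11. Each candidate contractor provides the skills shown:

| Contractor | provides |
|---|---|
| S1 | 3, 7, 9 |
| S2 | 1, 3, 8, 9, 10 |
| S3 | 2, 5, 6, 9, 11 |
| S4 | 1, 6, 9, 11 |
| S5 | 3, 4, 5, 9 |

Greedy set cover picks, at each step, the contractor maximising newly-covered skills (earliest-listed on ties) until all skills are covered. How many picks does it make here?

Greedy: pick S2 (covers 5 new) → pick S3 (covers 4 new) → pick S1 (covers 1 new) → pick S5 (covers 1 new). Total picks: 4.

4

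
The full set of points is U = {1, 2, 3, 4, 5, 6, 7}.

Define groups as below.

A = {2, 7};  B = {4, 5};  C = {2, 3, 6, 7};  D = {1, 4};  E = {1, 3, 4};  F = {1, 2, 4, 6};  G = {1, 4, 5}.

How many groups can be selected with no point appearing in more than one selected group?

A, D are pairwise disjoint (A={2,7}; D={1,4}).
Every remaining group overlaps one of these, and no 3 of the listed groups are pairwise disjoint, so 2 is the maximum.

2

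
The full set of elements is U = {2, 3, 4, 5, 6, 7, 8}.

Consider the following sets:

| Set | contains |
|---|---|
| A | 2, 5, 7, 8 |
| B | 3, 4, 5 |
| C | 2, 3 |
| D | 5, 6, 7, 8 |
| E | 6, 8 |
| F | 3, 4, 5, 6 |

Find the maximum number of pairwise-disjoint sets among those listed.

C, E are pairwise disjoint (C={2,3}; E={6,8}).
Every remaining set overlaps one of these, and no 3 of the listed sets are pairwise disjoint, so 2 is the maximum.

2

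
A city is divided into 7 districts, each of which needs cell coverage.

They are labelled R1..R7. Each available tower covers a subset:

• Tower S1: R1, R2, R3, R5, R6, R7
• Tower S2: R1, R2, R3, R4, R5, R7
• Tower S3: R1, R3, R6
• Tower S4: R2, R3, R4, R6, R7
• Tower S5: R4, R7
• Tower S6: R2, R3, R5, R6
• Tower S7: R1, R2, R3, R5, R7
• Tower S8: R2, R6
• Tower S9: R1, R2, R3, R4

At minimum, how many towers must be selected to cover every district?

2

S1 and S4 together: S1 ∪ S4 = {R1, R2, R3, R4, R5, R6, R7} — every district is covered.
No single tower has all 7 districts (the largest, S1, has 6), so 2 is optimal.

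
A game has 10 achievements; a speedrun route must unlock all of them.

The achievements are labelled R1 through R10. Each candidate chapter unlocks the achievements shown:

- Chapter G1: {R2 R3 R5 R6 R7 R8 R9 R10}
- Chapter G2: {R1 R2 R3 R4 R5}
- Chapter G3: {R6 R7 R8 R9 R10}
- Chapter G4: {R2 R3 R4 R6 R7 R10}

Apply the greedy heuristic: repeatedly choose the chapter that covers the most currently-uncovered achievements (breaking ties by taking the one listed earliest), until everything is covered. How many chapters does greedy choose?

Greedy: pick G1 (covers 8 new) → pick G2 (covers 2 new). Total picks: 2.

2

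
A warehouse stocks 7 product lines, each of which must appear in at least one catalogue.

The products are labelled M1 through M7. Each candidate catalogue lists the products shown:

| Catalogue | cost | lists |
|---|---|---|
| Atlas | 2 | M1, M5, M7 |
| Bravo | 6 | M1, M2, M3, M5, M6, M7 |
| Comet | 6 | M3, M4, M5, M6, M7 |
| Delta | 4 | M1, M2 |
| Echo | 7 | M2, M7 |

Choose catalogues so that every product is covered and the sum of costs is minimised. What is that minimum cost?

10

Comet, Delta together cover every product (Comet ∪ Delta = {M1, M2, M3, M4, M5, M6, M7}); total cost 6 + 4 = 10.
The greedy pick Atlas, Bravo, Comet costs 14; no covering selection beats 10.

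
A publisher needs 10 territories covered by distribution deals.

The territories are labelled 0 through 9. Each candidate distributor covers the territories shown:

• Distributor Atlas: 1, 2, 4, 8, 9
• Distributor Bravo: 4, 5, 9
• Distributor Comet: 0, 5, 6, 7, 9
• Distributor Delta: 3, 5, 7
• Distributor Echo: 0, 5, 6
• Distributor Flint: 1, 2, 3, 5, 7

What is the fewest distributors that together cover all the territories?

3

Take {Atlas, Delta, Echo}. Their union is {0, 1, 2, 3, 4, 5, 6, 7, 8, 9}, which is all 10 territories.
Only Atlas contains 8, so Atlas is forced; the remaining 5 territories need at least 2 more distributors (each remaining distributor adds at most 4) — so at least 3 distributors are needed, and 3 is optimal.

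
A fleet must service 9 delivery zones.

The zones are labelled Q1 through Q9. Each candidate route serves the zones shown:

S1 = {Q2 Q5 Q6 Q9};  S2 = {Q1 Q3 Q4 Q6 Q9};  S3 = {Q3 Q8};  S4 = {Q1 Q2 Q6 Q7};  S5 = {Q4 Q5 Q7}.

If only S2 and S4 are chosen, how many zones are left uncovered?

Union of S2, S4 = {Q1, Q2, Q3, Q4, Q6, Q7, Q9}.
Not covered: Q5, Q8 — 2 zones.

2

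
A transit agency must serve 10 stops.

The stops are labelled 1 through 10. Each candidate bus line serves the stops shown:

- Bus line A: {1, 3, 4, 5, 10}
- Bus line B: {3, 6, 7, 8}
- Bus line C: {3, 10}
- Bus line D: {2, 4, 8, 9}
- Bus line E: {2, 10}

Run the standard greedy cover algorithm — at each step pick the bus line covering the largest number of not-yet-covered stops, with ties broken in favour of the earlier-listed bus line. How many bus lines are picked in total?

Greedy: pick A (covers 5 new) → pick B (covers 3 new) → pick D (covers 2 new). Total picks: 3.

3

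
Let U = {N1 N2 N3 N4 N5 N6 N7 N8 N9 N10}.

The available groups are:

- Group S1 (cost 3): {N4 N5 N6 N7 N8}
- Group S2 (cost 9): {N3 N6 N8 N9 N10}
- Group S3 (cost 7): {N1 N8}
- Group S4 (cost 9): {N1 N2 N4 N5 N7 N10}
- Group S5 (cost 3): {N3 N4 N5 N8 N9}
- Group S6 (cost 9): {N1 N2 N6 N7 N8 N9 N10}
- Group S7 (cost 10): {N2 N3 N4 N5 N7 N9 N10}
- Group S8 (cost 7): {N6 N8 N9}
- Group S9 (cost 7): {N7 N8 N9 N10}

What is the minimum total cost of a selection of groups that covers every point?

S5, S6 together cover every point (S5 ∪ S6 = {N1, N2, N3, N4, N5, N6, N7, N8, N9, N10}); total cost 3 + 9 = 12.
The greedy pick S1, S5, S4 costs 15; no covering selection beats 12.

12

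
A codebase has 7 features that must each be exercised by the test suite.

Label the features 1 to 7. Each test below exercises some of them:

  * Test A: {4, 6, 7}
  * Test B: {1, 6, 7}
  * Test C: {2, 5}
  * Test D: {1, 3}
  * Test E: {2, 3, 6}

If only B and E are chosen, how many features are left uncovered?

Union of B, E = {1, 2, 3, 6, 7}.
Not covered: 4, 5 — 2 features.

2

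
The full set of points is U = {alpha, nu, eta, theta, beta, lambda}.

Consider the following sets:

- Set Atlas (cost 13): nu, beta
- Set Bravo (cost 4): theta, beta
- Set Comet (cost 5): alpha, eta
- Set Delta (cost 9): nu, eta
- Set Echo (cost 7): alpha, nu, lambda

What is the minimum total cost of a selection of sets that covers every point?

16

Bravo, Comet, Echo together cover every point (Bravo ∪ Comet ∪ Echo = {alpha, nu, eta, theta, beta, lambda}); total cost 4 + 5 + 7 = 16.
No covering selection has total cost below 16.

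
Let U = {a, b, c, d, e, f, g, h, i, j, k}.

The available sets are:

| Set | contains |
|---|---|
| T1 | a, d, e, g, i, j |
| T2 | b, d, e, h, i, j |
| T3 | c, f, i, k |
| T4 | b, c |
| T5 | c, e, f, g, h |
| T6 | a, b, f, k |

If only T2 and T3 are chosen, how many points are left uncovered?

2

Union of T2, T3 = {b, c, d, e, f, h, i, j, k}.
Not covered: a, g — 2 points.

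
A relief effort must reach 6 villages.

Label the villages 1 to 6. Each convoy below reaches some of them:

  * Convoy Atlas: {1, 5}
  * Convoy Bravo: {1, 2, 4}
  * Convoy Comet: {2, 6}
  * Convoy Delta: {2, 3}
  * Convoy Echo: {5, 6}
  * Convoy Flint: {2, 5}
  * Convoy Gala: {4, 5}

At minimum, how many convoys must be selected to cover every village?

Bravo and Delta and Echo together: Bravo ∪ Delta ∪ Echo = {1, 2, 3, 4, 5, 6} — every village is covered.
Only Delta contains 3, so Delta is forced; the remaining 4 villages need at least 2 more convoys (each remaining convoy adds at most 2) — so at least 3 convoys are needed, and 3 is optimal.

3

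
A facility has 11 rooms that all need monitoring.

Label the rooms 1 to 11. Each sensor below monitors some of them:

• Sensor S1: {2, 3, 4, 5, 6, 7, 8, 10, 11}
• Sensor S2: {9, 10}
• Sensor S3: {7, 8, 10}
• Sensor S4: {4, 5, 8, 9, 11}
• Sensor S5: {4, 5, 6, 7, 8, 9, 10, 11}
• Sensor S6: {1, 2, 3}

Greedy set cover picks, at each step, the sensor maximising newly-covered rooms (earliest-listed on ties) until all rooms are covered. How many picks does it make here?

3

Greedy: pick S1 (covers 9 new) → pick S2 (covers 1 new) → pick S6 (covers 1 new). Total picks: 3.
(The true minimum cover uses only 2 sensors, so greedy is not optimal here.)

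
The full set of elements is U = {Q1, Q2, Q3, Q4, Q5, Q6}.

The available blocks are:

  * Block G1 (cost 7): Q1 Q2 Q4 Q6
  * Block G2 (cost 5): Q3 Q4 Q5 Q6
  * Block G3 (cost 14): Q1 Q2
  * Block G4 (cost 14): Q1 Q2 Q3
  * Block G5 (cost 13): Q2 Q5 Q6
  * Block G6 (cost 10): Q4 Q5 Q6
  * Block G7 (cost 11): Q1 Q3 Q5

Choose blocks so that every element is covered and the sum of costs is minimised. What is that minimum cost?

12

G1, G2 together cover every element (G1 ∪ G2 = {Q1, Q2, Q3, Q4, Q5, Q6}); total cost 7 + 5 = 12.
No covering selection has total cost below 12.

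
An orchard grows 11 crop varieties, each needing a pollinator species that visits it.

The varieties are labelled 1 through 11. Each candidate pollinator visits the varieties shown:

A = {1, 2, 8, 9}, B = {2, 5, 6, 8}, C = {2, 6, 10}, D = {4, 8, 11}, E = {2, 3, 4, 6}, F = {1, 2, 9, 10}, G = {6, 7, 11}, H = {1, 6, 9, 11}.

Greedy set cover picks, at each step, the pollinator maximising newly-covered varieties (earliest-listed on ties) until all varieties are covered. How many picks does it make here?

5

Greedy: pick A (covers 4 new) → pick E (covers 3 new) → pick G (covers 2 new) → pick B (covers 1 new) → pick C (covers 1 new). Total picks: 5.
(The true minimum cover uses only 4 pollinators, so greedy is not optimal here.)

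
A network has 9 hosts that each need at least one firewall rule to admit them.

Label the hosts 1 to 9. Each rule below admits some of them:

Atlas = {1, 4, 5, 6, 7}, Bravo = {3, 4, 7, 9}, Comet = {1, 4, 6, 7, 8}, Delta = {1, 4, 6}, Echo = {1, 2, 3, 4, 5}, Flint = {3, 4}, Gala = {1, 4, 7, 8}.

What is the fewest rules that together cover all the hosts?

Bravo and Comet and Echo together: Bravo ∪ Comet ∪ Echo = {1, 2, 3, 4, 5, 6, 7, 8, 9} — every host is covered.
Only Echo contains 2, so Echo is forced; the remaining 4 hosts need at least 2 more rules (each remaining rule adds at most 3) — so at least 3 rules are needed, and 3 is optimal.

3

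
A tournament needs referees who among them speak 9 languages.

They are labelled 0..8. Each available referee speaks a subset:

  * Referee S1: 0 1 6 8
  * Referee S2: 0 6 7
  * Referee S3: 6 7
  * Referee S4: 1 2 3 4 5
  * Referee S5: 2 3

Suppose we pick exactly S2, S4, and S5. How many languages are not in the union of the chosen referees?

1

Union of S2, S4, S5 = {0, 1, 2, 3, 4, 5, 6, 7}.
Not covered: 8 — 1 language.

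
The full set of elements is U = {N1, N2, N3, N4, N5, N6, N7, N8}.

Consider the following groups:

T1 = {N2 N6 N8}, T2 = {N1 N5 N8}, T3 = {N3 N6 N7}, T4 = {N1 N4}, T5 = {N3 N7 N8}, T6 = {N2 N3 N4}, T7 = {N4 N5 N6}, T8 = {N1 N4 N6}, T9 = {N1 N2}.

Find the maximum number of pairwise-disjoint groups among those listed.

T5, T7, T9 are pairwise disjoint (T5={N3,N7,N8}; T7={N4,N5,N6}; T9={N1,N2}).
Every remaining group overlaps one of these, and no 4 of the listed groups are pairwise disjoint, so 3 is the maximum.

3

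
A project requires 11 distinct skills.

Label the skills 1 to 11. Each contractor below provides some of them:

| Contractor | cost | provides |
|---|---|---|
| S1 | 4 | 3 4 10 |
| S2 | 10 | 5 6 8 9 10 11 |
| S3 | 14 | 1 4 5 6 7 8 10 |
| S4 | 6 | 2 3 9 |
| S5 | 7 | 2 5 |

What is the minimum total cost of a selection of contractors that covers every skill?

S2, S3, S4 together cover every skill (S2 ∪ S3 ∪ S4 = {1, 2, 3, 4, 5, 6, 7, 8, 9, 10, 11}); total cost 10 + 14 + 6 = 30.
The greedy pick S1, S2, S4, S3 costs 34; no covering selection beats 30.

30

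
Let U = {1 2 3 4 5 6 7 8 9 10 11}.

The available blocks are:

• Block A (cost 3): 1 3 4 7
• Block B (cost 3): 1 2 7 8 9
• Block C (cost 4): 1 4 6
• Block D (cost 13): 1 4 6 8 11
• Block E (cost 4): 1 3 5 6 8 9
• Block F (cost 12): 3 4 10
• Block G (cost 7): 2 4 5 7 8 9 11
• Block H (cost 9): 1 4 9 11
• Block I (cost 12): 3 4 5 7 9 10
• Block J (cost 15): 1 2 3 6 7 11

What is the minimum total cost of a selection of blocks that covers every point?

C, G, I together cover every point (C ∪ G ∪ I = {1, 2, 3, 4, 5, 6, 7, 8, 9, 10, 11}); total cost 4 + 7 + 12 = 23.
The greedy pick B, E, A, G, F costs 29; no covering selection beats 23.

23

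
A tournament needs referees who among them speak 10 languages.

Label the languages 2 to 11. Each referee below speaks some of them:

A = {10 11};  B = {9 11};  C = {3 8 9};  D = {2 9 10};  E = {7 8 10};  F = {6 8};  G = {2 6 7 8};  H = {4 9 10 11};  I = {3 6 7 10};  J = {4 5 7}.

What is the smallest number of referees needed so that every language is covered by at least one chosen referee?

4

C and G and H and J together: C ∪ G ∪ H ∪ J = {2, 3, 4, 5, 6, 7, 8, 9, 10, 11} — every language is covered.
Only J contains 5, so J is forced; the remaining 7 languages need at least 3 more referees (each remaining referee adds at most 3) — so at least 4 referees are needed, and 4 is optimal.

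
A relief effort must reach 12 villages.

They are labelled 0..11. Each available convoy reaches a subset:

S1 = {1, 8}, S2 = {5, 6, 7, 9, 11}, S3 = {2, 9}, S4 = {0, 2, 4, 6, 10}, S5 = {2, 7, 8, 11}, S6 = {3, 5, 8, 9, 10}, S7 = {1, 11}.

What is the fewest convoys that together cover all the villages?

Take {S2, S4, S6, S7}. Their union is {0, 1, 2, 3, 4, 5, 6, 7, 8, 9, 10, 11}, which is all 12 villages.
No 3 of the 7 convoys cover everything (all 35 combinations miss at least one village), so 4 is optimal.

4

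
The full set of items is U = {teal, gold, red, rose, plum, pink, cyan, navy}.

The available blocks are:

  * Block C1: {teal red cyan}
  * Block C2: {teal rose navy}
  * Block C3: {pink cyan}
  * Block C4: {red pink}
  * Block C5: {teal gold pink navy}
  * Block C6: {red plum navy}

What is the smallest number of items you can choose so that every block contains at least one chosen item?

3

H = {teal, red, pink} meets every block (each contains at least one member of H), and |H| = 3.
No choice of 2 items meets every block, so 3 is the minimum.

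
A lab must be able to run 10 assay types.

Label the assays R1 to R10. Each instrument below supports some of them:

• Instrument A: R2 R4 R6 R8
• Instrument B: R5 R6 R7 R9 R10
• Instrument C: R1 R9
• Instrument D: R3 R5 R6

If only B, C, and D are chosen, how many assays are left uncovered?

Union of B, C, D = {R1, R3, R5, R6, R7, R9, R10}.
Not covered: R2, R4, R8 — 3 assays.

3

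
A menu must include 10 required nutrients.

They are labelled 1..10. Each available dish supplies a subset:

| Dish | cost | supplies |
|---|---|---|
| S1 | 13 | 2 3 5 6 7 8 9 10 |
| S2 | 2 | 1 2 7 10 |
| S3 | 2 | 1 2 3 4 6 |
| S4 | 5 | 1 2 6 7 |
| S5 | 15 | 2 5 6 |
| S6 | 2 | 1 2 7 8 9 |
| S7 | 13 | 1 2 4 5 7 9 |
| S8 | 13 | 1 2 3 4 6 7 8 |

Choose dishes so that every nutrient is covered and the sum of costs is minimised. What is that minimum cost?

S1, S3 together cover every nutrient (S1 ∪ S3 = {1, 2, 3, 4, 5, 6, 7, 8, 9, 10}); total cost 13 + 2 = 15.
The greedy pick S3, S6, S2, S1 costs 19; no covering selection beats 15.

15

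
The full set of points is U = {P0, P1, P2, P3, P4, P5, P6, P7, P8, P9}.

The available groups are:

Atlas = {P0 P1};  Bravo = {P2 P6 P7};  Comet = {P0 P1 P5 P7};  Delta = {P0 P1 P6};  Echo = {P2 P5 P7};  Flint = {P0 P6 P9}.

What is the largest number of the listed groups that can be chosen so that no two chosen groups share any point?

Delta, Echo are pairwise disjoint (Delta={P0,P1,P6}; Echo={P2,P5,P7}).
Every remaining group overlaps one of these, and no 3 of the listed groups are pairwise disjoint, so 2 is the maximum.

2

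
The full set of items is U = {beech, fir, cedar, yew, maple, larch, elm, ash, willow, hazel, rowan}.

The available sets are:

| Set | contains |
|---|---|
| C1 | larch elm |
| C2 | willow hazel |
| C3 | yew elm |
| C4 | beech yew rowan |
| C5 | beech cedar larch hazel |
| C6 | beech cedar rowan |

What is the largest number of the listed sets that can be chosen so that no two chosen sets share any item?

3

C1, C2, C4 are pairwise disjoint (C1={larch,elm}; C2={willow,hazel}; C4={beech,yew,rowan}).
Every remaining set overlaps one of these, and no 4 of the listed sets are pairwise disjoint, so 3 is the maximum.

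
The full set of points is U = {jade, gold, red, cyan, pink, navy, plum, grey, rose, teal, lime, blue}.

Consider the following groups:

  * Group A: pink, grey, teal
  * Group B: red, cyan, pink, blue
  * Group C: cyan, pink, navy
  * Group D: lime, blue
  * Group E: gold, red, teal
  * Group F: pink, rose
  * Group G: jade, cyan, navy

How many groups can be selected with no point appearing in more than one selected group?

4

D, E, F, G are pairwise disjoint (D={lime,blue}; E={gold,red,teal}; F={pink,rose}; G={jade,cyan,navy}).
Every remaining group overlaps one of these, and no 5 of the listed groups are pairwise disjoint, so 4 is the maximum.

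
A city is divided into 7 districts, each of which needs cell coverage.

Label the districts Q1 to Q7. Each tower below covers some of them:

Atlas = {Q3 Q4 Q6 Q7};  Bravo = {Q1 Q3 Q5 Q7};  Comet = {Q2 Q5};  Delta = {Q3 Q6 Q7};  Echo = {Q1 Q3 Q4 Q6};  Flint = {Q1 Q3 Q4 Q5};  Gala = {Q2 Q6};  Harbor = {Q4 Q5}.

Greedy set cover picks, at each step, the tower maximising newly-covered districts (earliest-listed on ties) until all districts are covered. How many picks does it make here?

3

Greedy: pick Atlas (covers 4 new) → pick Bravo (covers 2 new) → pick Comet (covers 1 new). Total picks: 3.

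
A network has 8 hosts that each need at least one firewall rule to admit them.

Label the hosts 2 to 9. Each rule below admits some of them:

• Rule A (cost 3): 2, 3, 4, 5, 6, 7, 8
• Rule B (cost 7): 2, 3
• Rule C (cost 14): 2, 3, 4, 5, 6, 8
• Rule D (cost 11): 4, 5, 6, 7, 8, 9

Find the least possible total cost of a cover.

A, D together cover every host (A ∪ D = {2, 3, 4, 5, 6, 7, 8, 9}); total cost 3 + 11 = 14.
No covering selection has total cost below 14.

14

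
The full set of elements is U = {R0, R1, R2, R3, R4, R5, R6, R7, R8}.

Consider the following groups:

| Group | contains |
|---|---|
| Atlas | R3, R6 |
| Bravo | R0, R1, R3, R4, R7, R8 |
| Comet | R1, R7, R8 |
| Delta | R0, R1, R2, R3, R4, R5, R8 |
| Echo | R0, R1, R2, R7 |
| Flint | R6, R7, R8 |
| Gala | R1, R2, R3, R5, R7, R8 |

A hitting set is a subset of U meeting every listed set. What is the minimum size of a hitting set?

Take H = {R3, R7}. Each listed group contains at least one of these, so H is a hitting set of size 2.
The groups Atlas, Echo are pairwise disjoint, so any hitting set needs a separate element for each — at least 2. Hence 2 is optimal.

2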